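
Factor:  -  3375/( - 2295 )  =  5^2 * 17^(-1) = 25/17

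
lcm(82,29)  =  2378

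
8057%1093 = 406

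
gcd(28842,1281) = 3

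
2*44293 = 88586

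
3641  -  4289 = -648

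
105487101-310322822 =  - 204835721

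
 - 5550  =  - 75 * 74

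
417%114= 75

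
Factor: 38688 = 2^5*3^1*13^1*31^1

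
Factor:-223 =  - 223^1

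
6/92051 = 6/92051 = 0.00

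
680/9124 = 170/2281= 0.07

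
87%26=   9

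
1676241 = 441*3801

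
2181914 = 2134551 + 47363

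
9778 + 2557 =12335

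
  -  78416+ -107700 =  - 186116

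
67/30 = 67/30 = 2.23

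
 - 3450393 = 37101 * (-93)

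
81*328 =26568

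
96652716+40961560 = 137614276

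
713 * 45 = 32085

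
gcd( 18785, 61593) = 1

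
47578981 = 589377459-541798478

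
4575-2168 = 2407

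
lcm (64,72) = 576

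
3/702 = 1/234 = 0.00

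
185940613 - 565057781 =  - 379117168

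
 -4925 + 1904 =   -  3021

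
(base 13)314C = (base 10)6824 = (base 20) H14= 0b1101010101000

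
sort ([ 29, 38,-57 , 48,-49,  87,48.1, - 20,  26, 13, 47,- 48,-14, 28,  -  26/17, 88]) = [ - 57, - 49, - 48,-20, - 14,  -  26/17, 13,26,28,29,38,47, 48,  48.1 , 87,88]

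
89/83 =89/83=1.07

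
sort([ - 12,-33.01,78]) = [ - 33.01, - 12,78] 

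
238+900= 1138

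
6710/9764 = 3355/4882=0.69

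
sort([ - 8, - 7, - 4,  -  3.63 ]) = [- 8, -7, - 4, - 3.63]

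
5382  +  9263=14645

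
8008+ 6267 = 14275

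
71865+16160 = 88025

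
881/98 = 881/98=8.99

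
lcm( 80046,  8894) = 80046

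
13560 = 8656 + 4904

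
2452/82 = 1226/41 = 29.90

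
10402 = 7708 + 2694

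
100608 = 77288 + 23320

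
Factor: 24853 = 29^1*857^1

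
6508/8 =1627/2 = 813.50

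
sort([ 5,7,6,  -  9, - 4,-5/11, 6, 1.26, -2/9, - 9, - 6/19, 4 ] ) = [  -  9 , - 9,- 4,-5/11, - 6/19,  -  2/9, 1.26, 4,  5,6, 6, 7 ]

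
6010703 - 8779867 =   -  2769164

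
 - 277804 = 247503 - 525307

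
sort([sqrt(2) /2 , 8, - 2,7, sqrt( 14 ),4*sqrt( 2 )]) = [- 2,sqrt( 2)/2,sqrt( 14),4 * sqrt( 2),7,8]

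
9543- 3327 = 6216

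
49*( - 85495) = - 4189255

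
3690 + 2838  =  6528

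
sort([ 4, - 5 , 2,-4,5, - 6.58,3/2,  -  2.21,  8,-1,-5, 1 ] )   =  [ - 6.58,-5, - 5,-4,-2.21,-1,1,3/2,2, 4, 5,8] 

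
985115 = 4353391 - 3368276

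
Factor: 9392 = 2^4 * 587^1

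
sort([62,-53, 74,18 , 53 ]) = [ - 53,18,53,62,74 ]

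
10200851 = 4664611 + 5536240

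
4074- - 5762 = 9836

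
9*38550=346950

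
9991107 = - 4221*(- 2367)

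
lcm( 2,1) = 2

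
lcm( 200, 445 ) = 17800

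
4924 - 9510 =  - 4586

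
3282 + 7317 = 10599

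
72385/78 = 928 + 1/78 = 928.01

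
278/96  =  139/48 = 2.90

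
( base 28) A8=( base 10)288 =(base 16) 120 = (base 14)168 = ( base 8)440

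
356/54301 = 356/54301 = 0.01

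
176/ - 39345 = - 1 + 39169/39345=- 0.00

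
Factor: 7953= 3^1*11^1* 241^1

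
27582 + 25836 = 53418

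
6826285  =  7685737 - 859452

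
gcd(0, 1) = 1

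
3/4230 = 1/1410 = 0.00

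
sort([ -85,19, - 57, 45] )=[-85, - 57 , 19, 45 ] 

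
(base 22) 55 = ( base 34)3D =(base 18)67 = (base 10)115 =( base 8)163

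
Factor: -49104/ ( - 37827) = 5456/4203 = 2^4*3^( - 2 ) * 11^1*31^1*467^( - 1 ) 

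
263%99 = 65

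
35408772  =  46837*756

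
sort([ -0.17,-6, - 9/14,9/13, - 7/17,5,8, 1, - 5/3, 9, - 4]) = [ - 6, - 4, - 5/3, - 9/14, - 7/17, - 0.17,9/13, 1, 5,8,9] 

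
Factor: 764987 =31^1 *24677^1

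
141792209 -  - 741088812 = 882881021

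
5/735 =1/147 = 0.01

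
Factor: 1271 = 31^1*41^1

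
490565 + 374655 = 865220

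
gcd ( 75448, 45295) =1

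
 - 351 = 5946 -6297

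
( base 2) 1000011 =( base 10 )67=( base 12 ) 57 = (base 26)2F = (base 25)2H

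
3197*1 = 3197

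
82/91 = 82/91 = 0.90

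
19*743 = 14117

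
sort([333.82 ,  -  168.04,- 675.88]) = [  -  675.88 , - 168.04, 333.82 ]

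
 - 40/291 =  - 40/291  =  -0.14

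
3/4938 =1/1646 = 0.00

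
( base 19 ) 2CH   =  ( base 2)1111000111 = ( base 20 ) 287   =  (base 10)967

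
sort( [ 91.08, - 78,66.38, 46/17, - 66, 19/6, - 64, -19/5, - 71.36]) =[ - 78,-71.36, - 66,-64,  -  19/5, 46/17,19/6, 66.38, 91.08]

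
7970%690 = 380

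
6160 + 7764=13924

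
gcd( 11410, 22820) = 11410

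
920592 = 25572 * 36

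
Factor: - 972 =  - 2^2*3^5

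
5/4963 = 5/4963 = 0.00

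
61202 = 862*71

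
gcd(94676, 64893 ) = 1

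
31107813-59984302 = -28876489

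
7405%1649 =809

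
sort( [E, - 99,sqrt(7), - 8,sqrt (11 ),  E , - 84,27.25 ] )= [-99 , - 84,-8, sqrt(7 ), E, E, sqrt(11),27.25 ]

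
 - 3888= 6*( - 648)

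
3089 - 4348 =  - 1259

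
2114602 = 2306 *917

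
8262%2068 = 2058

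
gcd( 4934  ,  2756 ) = 2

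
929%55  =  49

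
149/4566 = 149/4566 = 0.03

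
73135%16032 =9007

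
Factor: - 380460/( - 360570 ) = 2^1*7^( - 1)*101^( - 1)*373^1 = 746/707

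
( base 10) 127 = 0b1111111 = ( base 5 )1002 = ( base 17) 78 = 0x7F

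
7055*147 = 1037085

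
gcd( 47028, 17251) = 1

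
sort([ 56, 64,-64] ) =[ -64, 56, 64]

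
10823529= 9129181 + 1694348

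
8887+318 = 9205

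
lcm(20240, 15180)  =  60720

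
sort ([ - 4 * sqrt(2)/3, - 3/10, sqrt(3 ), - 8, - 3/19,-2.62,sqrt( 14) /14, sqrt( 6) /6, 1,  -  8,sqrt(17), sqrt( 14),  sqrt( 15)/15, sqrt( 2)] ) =[-8, - 8, -2.62,-4*sqrt( 2)/3, - 3/10, - 3/19 , sqrt(15 )/15,sqrt( 14)/14,sqrt (6)/6, 1, sqrt(2), sqrt( 3) , sqrt(14), sqrt( 17 ) ] 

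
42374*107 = 4534018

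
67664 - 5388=62276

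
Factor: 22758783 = 3^1*53^1*143137^1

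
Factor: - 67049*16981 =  - 16981^1*67049^1  =  -1138559069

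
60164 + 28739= 88903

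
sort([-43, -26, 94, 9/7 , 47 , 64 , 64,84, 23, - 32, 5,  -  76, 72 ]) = [-76, - 43, - 32, - 26, 9/7,5, 23,  47,64, 64, 72, 84, 94 ]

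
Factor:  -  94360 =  -2^3 * 5^1*7^1*337^1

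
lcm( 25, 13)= 325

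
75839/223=340 + 19/223=340.09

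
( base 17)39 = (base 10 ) 60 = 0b111100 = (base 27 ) 26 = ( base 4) 330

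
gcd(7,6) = 1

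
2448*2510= 6144480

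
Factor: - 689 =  - 13^1*53^1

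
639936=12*53328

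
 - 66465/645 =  - 4431/43 = - 103.05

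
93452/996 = 93 + 206/249 = 93.83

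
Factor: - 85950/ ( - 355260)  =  15/62  =  2^( -1)*3^1*5^1*31^( - 1)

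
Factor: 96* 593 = 2^5 * 3^1*593^1 = 56928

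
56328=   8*7041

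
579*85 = 49215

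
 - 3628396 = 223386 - 3851782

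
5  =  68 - 63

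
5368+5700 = 11068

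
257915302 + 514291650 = 772206952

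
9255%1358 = 1107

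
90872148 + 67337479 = 158209627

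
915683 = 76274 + 839409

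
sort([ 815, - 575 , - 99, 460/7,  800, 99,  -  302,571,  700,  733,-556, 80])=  [-575, - 556, - 302, - 99,  460/7,80,99, 571,700, 733,  800 , 815]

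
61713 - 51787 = 9926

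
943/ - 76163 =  - 943/76163 = - 0.01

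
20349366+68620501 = 88969867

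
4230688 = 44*96152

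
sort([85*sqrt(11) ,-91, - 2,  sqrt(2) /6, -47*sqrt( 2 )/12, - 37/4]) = [ - 91, - 37/4  , - 47 * sqrt(2)/12, - 2,  sqrt ( 2) /6,85*sqrt( 11)]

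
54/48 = 1 + 1/8 = 1.12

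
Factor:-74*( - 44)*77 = 250712   =  2^3*7^1*11^2*37^1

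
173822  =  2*86911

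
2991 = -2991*( - 1 ) 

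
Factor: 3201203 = 37^1*241^1 * 359^1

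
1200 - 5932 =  - 4732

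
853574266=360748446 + 492825820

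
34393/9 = 3821 + 4/9 = 3821.44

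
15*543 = 8145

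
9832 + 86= 9918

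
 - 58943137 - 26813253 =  - 85756390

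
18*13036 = 234648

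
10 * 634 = 6340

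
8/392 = 1/49 =0.02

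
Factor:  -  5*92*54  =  -24840 = - 2^3*3^3*5^1*23^1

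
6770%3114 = 542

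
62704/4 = 15676 = 15676.00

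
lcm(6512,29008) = 319088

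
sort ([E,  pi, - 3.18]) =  [ - 3.18 , E, pi] 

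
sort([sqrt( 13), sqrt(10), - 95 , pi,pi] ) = [ -95, pi,  pi,sqrt( 10), sqrt( 13 )]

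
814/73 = 11 +11/73 =11.15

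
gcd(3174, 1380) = 138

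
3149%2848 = 301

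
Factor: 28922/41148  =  14461/20574 = 2^ ( - 1 )*3^(  -  4) * 127^( - 1 )*  14461^1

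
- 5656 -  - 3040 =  - 2616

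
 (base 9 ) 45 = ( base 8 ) 51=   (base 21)1K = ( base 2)101001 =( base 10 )41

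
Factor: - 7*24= - 2^3*3^1*7^1 = -168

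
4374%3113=1261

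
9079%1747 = 344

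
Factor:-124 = - 2^2* 31^1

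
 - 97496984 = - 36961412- 60535572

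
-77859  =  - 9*8651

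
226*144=32544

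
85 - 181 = -96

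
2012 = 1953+59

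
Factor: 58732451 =58732451^1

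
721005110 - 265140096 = 455865014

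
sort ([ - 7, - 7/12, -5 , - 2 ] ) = [ - 7,-5, - 2,- 7/12]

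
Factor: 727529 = 11^1*19^1 *59^2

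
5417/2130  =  5417/2130 = 2.54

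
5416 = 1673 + 3743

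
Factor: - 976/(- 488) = 2^1= 2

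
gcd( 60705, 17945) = 5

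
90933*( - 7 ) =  - 636531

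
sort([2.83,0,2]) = [0, 2,2.83]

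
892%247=151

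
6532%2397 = 1738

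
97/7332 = 97/7332= 0.01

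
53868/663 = 81 + 55/221 = 81.25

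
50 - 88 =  - 38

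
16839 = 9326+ 7513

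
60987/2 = 30493+1/2 = 30493.50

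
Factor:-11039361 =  - 3^1*19^1*293^1*661^1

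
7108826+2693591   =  9802417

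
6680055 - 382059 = 6297996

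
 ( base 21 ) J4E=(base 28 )AML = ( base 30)9ch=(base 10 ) 8477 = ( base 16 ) 211D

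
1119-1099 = 20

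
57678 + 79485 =137163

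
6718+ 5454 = 12172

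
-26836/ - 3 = 8945 +1/3 = 8945.33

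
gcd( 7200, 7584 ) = 96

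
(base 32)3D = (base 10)109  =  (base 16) 6D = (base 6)301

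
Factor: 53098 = 2^1*139^1*191^1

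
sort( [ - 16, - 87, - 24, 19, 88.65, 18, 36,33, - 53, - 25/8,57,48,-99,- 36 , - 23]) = [-99, - 87,-53,-36,-24,-23, - 16,  -  25/8,  18, 19, 33,36,48, 57,88.65]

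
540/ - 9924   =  -1 + 782/827 = - 0.05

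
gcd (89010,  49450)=9890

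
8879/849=8879/849 = 10.46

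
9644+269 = 9913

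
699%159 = 63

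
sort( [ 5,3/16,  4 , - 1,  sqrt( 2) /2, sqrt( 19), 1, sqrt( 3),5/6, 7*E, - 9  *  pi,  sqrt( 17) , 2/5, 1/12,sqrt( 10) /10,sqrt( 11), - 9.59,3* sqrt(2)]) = [ - 9*pi, -9.59, - 1 , 1/12,3/16,sqrt( 10)/10,2/5, sqrt( 2) /2, 5/6, 1,sqrt( 3 ),sqrt (11),  4,sqrt( 17), 3 * sqrt( 2),sqrt(19 ), 5, 7*E]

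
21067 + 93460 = 114527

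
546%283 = 263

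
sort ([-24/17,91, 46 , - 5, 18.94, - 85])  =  [ - 85,  -  5, - 24/17, 18.94, 46,91] 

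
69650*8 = 557200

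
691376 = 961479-270103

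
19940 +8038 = 27978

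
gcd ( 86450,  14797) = 1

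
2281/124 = 18 + 49/124 = 18.40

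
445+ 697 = 1142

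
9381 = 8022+1359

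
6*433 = 2598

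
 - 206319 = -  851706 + 645387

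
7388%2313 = 449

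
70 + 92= 162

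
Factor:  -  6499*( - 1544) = 10034456 = 2^3*67^1*97^1*193^1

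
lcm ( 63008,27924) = 2457312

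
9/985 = 9/985 = 0.01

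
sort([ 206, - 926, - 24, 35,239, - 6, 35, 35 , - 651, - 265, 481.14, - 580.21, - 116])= [ - 926, - 651, - 580.21, - 265,-116, - 24, -6, 35,35 , 35,206, 239,  481.14 ]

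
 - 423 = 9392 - 9815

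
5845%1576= 1117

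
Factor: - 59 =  -59^1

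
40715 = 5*8143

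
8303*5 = 41515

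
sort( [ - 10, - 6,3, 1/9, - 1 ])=[ - 10, - 6, - 1,  1/9,3]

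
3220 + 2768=5988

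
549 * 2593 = 1423557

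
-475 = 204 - 679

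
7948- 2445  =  5503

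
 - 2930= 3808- 6738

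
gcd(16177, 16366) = 7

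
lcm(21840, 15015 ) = 240240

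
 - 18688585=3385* ( - 5521 )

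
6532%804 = 100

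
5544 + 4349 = 9893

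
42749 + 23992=66741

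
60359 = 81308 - 20949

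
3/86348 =3/86348 = 0.00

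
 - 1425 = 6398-7823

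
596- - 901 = 1497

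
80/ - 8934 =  -40/4467=- 0.01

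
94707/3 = 31569 =31569.00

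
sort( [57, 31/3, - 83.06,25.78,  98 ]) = [ - 83.06, 31/3,25.78, 57,98] 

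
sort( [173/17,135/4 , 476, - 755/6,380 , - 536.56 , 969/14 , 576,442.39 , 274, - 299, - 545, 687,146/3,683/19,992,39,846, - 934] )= [ - 934 ,-545, - 536.56,-299,-755/6,173/17,135/4,683/19,39,  146/3,  969/14 , 274,380,442.39, 476 , 576,  687, 846, 992]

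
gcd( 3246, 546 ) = 6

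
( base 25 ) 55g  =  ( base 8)6302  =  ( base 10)3266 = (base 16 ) cc2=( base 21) 78b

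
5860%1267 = 792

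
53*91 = 4823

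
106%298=106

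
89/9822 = 89/9822 = 0.01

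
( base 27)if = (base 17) 1C8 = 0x1f5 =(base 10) 501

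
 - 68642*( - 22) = 1510124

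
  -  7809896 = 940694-8750590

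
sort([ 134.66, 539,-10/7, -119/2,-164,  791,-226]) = [-226,  -  164, - 119/2, - 10/7,134.66,539,791]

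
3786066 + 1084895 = 4870961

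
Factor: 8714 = 2^1 * 4357^1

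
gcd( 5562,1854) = 1854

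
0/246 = 0 = 0.00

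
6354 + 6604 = 12958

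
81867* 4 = 327468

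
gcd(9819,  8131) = 1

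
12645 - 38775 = - 26130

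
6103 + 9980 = 16083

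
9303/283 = 32  +  247/283 = 32.87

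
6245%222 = 29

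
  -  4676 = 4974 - 9650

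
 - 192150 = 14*(  -  13725)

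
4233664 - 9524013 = - 5290349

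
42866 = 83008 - 40142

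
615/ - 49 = -13 + 22/49 = -12.55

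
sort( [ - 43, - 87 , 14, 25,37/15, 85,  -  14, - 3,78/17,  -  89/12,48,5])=[ - 87, - 43, - 14, - 89/12, - 3,37/15 , 78/17 , 5,14,25,48,85]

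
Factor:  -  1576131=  - 3^1 *525377^1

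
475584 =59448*8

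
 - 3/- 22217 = 3/22217 = 0.00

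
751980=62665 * 12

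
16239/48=5413/16 = 338.31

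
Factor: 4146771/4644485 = 3^1*5^( - 1 )*17^(  -  1 )*101^(-1) *251^1*541^(-1)*5507^1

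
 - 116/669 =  - 1 + 553/669 = - 0.17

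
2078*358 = 743924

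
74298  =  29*2562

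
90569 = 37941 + 52628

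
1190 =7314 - 6124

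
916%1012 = 916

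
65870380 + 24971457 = 90841837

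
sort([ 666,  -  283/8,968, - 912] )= [ - 912, - 283/8,666, 968] 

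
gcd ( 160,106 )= 2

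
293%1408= 293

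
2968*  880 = 2611840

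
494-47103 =-46609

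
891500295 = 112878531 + 778621764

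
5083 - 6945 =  - 1862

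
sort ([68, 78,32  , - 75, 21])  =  [ - 75, 21,32  ,  68,  78]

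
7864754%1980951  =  1921901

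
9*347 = 3123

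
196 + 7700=7896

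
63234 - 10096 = 53138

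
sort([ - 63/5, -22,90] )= [-22, - 63/5 , 90] 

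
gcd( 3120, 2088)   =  24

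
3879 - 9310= - 5431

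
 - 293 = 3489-3782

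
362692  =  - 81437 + 444129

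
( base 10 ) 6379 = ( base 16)18eb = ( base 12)3837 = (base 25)A54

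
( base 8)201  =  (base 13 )9c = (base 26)4P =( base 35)3o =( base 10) 129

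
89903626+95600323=185503949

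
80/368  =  5/23 = 0.22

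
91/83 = 91/83 = 1.10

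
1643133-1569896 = 73237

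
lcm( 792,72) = 792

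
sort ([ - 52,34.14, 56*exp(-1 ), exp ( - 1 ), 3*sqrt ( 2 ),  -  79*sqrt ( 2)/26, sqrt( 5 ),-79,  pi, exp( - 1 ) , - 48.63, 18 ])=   [-79, - 52,  -  48.63, -79 *sqrt( 2 )/26,exp( - 1) , exp ( - 1 ),sqrt(5), pi,  3*sqrt( 2), 18, 56*exp (-1), 34.14 ]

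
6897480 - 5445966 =1451514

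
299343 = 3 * 99781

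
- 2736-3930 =-6666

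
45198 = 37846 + 7352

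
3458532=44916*77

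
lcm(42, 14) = 42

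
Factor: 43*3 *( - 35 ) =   -  4515 = - 3^1*5^1*7^1 *43^1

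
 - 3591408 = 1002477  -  4593885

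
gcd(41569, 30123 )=1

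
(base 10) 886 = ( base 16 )376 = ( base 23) 1FC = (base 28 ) 13I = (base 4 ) 31312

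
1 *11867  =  11867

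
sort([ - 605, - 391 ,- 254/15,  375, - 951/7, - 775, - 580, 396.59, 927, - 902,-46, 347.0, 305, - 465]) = [ - 902, - 775, - 605, - 580, - 465, - 391, - 951/7, - 46,-254/15,  305,347.0, 375, 396.59, 927 ] 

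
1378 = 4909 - 3531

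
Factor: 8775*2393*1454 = 2^1*3^3*5^2*13^1* 727^1* 2393^1=30531928050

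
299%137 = 25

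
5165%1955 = 1255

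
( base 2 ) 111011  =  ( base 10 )59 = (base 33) 1Q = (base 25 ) 29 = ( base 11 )54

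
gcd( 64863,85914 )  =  9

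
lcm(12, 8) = 24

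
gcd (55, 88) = 11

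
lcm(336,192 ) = 1344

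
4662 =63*74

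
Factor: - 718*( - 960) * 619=426664320 = 2^7*3^1*5^1 * 359^1*619^1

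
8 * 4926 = 39408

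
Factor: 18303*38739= 3^2*37^1*349^1*6101^1 = 709039917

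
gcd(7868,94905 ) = 1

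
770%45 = 5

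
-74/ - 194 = 37/97  =  0.38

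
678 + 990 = 1668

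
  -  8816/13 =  - 8816/13= - 678.15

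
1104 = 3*368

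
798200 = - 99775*(-8 ) 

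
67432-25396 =42036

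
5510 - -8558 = 14068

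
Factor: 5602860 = 2^2*  3^2*5^1*17^1*1831^1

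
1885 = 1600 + 285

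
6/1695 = 2/565 =0.00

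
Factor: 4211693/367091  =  43^( - 1 )*8537^( - 1)*4211693^1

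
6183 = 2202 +3981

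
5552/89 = 5552/89= 62.38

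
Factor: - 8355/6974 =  - 2^( - 1)*3^1*5^1*11^( - 1)*317^( - 1)*557^1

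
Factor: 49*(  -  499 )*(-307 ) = 7506457 = 7^2*307^1*499^1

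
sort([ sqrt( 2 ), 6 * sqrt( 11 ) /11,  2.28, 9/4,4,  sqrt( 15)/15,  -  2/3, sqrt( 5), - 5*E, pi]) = [ - 5*E, - 2/3, sqrt (15)/15,sqrt( 2),6*sqrt( 11) /11, sqrt( 5),9/4, 2.28, pi, 4]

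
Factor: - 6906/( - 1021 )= 2^1* 3^1*1021^( -1)*1151^1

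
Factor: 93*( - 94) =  - 2^1 * 3^1*31^1*47^1  =  - 8742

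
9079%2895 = 394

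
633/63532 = 633/63532 = 0.01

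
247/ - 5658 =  - 247/5658  =  -0.04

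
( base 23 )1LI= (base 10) 1030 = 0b10000000110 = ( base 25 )1g5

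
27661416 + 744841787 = 772503203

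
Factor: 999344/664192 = 2^( - 3)*5189^( - 1 ) * 62459^1 = 62459/41512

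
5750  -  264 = 5486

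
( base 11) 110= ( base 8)204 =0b10000100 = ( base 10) 132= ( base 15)8C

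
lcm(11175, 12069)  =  301725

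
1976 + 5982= 7958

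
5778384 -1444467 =4333917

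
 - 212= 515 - 727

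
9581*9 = 86229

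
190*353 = 67070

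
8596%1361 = 430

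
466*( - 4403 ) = - 2051798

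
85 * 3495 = 297075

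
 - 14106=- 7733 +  - 6373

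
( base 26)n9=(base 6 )2451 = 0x25f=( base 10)607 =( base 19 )1CI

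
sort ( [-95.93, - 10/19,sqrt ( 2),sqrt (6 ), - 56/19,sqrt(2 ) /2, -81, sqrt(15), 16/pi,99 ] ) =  [-95.93, - 81, - 56/19, - 10/19 , sqrt(2 ) /2, sqrt(2), sqrt(6), sqrt(15 ), 16/pi, 99]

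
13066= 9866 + 3200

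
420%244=176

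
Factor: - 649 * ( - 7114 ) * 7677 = 2^1*3^2*11^1 * 59^1*853^1 *3557^1 = 35444601522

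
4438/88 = 2219/44 = 50.43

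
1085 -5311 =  - 4226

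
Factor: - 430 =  - 2^1*5^1*43^1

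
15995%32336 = 15995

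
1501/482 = 1501/482 =3.11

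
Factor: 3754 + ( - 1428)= 2326 = 2^1*1163^1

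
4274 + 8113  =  12387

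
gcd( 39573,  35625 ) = 3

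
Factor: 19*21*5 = 3^1 * 5^1*7^1 * 19^1 = 1995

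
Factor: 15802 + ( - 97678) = -81876 = -2^2*3^1*6823^1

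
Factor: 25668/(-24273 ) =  - 92/87 = -2^2*3^(-1 )*23^1*29^( - 1)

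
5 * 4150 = 20750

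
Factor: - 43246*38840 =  - 1679674640 = - 2^4 * 5^1*7^1*971^1*3089^1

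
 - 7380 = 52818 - 60198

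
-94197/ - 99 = 31399/33 = 951.48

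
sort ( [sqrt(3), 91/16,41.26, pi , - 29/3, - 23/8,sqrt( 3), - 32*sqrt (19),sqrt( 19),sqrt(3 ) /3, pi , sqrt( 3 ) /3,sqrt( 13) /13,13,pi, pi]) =[ - 32*sqrt( 19 ), - 29/3, - 23/8, sqrt( 13) /13,  sqrt ( 3 ) /3, sqrt( 3) /3,  sqrt( 3),sqrt (3 ),pi,pi , pi , pi,sqrt(19 ),91/16, 13,41.26 ] 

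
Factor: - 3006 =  - 2^1*3^2*167^1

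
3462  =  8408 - 4946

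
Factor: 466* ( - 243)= - 113238 = - 2^1*3^5*233^1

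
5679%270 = 9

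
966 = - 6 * ( - 161 ) 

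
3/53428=3/53428= 0.00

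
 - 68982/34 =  - 34491/17 = - 2028.88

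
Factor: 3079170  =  2^1*3^2*5^1*34213^1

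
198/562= 99/281 = 0.35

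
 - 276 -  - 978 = 702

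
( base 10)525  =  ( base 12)379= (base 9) 643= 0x20D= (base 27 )JC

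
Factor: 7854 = 2^1*3^1 * 7^1*11^1* 17^1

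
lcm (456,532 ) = 3192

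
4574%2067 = 440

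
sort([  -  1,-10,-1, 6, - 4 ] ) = [  -  10, - 4, - 1 , - 1, 6] 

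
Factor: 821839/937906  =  2^( - 1 )* 307^1 * 2677^1*468953^ (-1 ) 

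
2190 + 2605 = 4795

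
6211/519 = 6211/519=11.97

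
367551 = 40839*9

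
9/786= 3/262 = 0.01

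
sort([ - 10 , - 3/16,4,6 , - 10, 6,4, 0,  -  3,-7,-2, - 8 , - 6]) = [ - 10, - 10, - 8, - 7,  -  6,- 3,-2 , - 3/16 , 0, 4,4, 6, 6] 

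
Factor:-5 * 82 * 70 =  - 28700 = - 2^2 *5^2 * 7^1*41^1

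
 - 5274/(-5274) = 1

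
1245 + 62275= 63520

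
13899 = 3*4633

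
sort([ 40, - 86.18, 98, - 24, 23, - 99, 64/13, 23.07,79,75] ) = [-99, - 86.18, - 24, 64/13 , 23,  23.07 , 40,  75, 79 , 98 ]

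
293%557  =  293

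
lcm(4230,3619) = 325710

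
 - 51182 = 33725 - 84907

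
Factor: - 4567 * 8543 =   -  39015881 = - 4567^1*8543^1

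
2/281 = 2/281 = 0.01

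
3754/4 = 938 + 1/2  =  938.50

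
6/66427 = 6/66427 = 0.00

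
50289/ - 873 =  - 58  +  115/291 = - 57.60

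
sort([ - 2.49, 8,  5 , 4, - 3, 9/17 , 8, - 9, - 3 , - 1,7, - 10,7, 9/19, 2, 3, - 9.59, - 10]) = [ - 10, - 10, - 9.59,-9  , - 3, - 3, - 2.49, - 1, 9/19,9/17, 2, 3, 4,5,7, 7,  8, 8]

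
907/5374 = 907/5374 = 0.17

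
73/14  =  73/14 = 5.21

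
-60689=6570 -67259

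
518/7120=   259/3560 =0.07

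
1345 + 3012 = 4357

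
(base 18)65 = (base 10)113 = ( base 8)161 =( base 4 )1301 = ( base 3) 11012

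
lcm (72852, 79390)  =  6192420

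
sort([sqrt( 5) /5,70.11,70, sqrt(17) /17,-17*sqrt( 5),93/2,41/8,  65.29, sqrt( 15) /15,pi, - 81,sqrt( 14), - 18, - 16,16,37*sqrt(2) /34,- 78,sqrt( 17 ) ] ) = [ - 81, - 78, - 17*sqrt( 5),- 18, - 16, sqrt( 17)/17,sqrt( 15 ) /15,sqrt( 5) /5,37*sqrt( 2) /34,pi,sqrt( 14), sqrt( 17),41/8 , 16,93/2, 65.29,70,70.11]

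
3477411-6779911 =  - 3302500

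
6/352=3/176=0.02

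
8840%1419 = 326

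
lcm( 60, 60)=60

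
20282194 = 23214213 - 2932019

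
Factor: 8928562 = 2^1  *  239^1*18679^1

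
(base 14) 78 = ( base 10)106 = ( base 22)4I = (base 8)152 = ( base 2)1101010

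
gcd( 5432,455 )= 7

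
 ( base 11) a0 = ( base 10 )110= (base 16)6e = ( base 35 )35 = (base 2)1101110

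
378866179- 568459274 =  - 189593095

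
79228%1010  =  448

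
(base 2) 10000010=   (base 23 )5f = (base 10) 130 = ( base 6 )334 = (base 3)11211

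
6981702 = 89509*78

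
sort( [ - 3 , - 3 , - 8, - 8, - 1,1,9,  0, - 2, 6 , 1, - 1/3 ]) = [ - 8,-8, - 3, - 3, - 2, - 1, -1/3, 0, 1,1, 6,9]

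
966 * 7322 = 7073052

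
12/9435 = 4/3145 = 0.00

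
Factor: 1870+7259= 3^1  *  17^1*179^1=9129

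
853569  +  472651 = 1326220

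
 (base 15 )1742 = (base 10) 5012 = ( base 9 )6778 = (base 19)DGF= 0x1394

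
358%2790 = 358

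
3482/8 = 435+1/4 = 435.25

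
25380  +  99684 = 125064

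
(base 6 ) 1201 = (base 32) 91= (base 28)a9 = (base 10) 289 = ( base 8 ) 441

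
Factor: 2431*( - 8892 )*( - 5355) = 115756100460 = 2^2*3^4*5^1*7^1*11^1 * 13^2*17^2*19^1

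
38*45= 1710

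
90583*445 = 40309435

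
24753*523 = 12945819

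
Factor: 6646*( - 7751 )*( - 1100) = 2^3 *5^2  *  11^1 * 23^1*337^1*3323^1=56664460600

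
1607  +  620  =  2227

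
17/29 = 17/29= 0.59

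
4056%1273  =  237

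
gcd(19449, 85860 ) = 9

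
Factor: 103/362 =2^ ( - 1)*103^1*181^ (-1 ) 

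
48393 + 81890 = 130283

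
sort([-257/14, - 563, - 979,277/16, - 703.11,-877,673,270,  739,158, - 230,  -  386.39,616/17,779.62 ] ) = [ - 979, - 877,  -  703.11, - 563,- 386.39,  -  230, - 257/14, 277/16,616/17 , 158,270,673, 739,  779.62]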